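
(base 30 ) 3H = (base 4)1223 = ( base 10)107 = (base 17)65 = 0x6b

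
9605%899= 615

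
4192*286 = 1198912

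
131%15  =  11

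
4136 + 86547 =90683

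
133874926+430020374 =563895300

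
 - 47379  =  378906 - 426285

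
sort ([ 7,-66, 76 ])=[ - 66, 7, 76]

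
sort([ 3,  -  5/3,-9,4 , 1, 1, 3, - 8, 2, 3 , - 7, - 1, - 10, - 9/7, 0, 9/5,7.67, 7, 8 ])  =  [ - 10,  -  9, - 8,-7, - 5/3, - 9/7, - 1, 0, 1, 1,9/5, 2, 3, 3, 3, 4, 7,7.67, 8]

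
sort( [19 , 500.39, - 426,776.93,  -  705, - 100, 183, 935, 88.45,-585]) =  [  -  705 , - 585,-426, - 100, 19, 88.45, 183,500.39, 776.93,935]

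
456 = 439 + 17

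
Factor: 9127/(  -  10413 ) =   -  3^( -2)*13^( - 1)*89^(-1)*9127^1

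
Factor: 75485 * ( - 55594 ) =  - 2^1*5^1*7^1*11^1*19^2*31^1*487^1 = - 4196513090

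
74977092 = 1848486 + 73128606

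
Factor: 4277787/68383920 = 2^( - 4)*5^(  -  1)*11^(  -  1) *25903^( - 1)*1425929^1 = 1425929/22794640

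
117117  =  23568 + 93549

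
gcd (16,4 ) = 4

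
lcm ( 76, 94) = 3572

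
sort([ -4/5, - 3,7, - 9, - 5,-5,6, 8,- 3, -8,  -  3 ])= [- 9, - 8, - 5,-5, - 3, - 3, - 3,- 4/5,6,7, 8]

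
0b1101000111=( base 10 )839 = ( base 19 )263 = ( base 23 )1db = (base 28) 11r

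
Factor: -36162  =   - 2^1*3^2*7^2 * 41^1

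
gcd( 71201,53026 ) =1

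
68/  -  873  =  -1+805/873 = - 0.08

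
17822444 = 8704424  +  9118020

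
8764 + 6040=14804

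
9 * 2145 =19305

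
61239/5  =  12247 + 4/5 = 12247.80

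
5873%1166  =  43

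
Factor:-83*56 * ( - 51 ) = 2^3*3^1 * 7^1*17^1*83^1=237048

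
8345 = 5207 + 3138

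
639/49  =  13 + 2/49 = 13.04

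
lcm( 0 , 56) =0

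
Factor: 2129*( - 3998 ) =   -  2^1  *1999^1*2129^1 = - 8511742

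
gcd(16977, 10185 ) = 3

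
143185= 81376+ 61809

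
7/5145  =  1/735 = 0.00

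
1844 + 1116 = 2960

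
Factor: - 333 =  - 3^2*37^1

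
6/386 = 3/193 = 0.02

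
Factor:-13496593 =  - 11^1*19^1*  64577^1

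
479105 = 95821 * 5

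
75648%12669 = 12303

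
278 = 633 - 355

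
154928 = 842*184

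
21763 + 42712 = 64475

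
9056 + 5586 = 14642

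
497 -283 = 214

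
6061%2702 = 657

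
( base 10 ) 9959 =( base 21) 11C5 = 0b10011011100111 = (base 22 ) kcf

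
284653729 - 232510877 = 52142852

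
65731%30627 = 4477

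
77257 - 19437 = 57820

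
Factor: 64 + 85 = 149 = 149^1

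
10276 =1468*7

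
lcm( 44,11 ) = 44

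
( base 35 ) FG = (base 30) i1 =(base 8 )1035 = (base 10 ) 541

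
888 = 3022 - 2134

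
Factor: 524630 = 2^1*5^1*23^1*2281^1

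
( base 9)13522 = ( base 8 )21725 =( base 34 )7vr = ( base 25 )EGN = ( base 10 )9173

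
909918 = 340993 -  -  568925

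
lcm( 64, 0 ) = 0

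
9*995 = 8955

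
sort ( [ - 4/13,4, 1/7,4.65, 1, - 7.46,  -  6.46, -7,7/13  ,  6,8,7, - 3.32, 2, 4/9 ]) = [-7.46, - 7, - 6.46, - 3.32, - 4/13,1/7, 4/9,7/13, 1, 2,4, 4.65 , 6 , 7 , 8 ] 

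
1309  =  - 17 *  ( - 77 ) 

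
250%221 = 29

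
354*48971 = 17335734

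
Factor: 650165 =5^1*17^1*7649^1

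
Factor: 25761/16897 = 93/61 =3^1 *31^1*61^( - 1)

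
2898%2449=449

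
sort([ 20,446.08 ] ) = [20, 446.08 ]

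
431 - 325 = 106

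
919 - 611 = 308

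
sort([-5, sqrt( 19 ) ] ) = [ - 5, sqrt( 19 ) ]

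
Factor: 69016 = 2^3*8627^1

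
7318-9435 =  - 2117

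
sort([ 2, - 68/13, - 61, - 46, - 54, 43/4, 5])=[ - 61, - 54, - 46, - 68/13, 2, 5, 43/4]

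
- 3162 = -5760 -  - 2598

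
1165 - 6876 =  - 5711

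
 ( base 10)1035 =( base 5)13120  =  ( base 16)40b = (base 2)10000001011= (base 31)12C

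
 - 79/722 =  - 79/722= - 0.11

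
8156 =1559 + 6597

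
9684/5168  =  2421/1292 = 1.87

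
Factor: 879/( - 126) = -2^(  -  1)*3^( - 1) * 7^(-1 )*293^1 = - 293/42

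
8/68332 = 2/17083 = 0.00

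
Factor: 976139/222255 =3^( - 2 )*5^( - 1)*11^ ( - 1 ) * 251^1*449^( - 1 )*3889^1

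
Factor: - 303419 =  - 241^1 * 1259^1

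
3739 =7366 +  - 3627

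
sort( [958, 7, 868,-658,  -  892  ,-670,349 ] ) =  [ - 892,-670,-658, 7, 349,868, 958]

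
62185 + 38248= 100433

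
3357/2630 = 1 + 727/2630 = 1.28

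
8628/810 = 1438/135 = 10.65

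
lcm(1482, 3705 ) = 7410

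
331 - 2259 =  - 1928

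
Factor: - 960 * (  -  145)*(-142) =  - 2^7*3^1*5^2 * 29^1*71^1 = - 19766400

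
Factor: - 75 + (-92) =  - 167^1 = - 167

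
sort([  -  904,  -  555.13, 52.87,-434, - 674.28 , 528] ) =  [-904,  -  674.28, - 555.13,-434, 52.87, 528 ] 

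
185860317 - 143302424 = 42557893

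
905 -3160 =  - 2255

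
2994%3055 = 2994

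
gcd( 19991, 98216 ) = 1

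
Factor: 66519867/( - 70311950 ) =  - 2^( - 1)*3^1*5^( - 2 )*29^( - 1 )*107^1*48491^(  -  1 )*207227^1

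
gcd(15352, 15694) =38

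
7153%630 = 223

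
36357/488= 74 + 245/488 = 74.50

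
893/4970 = 893/4970 = 0.18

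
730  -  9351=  - 8621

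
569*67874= 38620306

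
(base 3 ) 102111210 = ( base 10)8391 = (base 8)20307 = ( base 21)j0c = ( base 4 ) 2003013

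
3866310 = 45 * 85918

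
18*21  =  378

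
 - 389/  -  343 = 1 + 46/343 =1.13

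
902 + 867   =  1769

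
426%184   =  58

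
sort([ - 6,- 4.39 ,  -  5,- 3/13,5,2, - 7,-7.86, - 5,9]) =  [ - 7.86,-7,-6,- 5, - 5,  -  4.39, - 3/13 , 2, 5, 9]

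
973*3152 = 3066896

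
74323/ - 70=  - 74323/70 = - 1061.76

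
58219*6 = 349314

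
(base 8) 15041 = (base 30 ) 7CT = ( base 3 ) 100011202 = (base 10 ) 6689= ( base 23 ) cej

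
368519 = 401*919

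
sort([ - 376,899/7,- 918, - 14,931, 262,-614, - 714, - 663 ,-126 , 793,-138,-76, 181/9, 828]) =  [  -  918,-714,  -  663, - 614 , - 376, - 138, -126, - 76,-14 , 181/9,899/7,262 , 793,828,931]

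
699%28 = 27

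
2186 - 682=1504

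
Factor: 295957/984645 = 3^(  -  2)*5^( - 1)*31^1  *9547^1 * 21881^(-1)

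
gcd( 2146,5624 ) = 74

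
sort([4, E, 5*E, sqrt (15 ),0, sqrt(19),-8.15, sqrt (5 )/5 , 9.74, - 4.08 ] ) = [ - 8.15, - 4.08, 0, sqrt( 5)/5, E,sqrt(15 ), 4, sqrt(19 ), 9.74,5  *E] 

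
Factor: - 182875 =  - 5^3*7^1*11^1*19^1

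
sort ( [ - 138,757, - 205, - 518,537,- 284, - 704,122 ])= [ - 704 , -518, - 284, - 205 , - 138,  122 , 537,757]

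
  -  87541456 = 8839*( - 9904) 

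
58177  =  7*8311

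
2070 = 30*69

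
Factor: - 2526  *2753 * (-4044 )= 28122291432 = 2^3*3^2*337^1*421^1 *2753^1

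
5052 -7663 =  - 2611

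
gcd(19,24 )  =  1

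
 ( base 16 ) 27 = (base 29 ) 1A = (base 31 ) 18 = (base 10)39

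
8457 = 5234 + 3223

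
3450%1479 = 492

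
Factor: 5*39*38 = 2^1*3^1*5^1*13^1*19^1 = 7410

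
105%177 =105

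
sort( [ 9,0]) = [ 0, 9 ]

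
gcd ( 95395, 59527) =1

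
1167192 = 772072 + 395120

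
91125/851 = 107 + 68/851 = 107.08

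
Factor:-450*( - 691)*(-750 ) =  - 233212500 = -  2^2 *3^3*5^5*691^1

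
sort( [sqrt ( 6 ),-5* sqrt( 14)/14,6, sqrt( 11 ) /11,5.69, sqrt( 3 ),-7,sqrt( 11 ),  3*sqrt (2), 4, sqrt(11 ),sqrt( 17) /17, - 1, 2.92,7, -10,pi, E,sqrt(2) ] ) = [-10, - 7 , - 5 * sqrt(14) /14,-1,sqrt ( 17 ) /17, sqrt(11)/11,sqrt( 2 ), sqrt( 3), sqrt(6),E, 2.92,  pi, sqrt( 11 ),sqrt( 11 ),4,3*sqrt ( 2 ),5.69,6,7 ] 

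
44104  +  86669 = 130773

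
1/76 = 1/76 = 0.01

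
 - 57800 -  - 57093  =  - 707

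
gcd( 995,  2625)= 5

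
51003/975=52 + 101/325 = 52.31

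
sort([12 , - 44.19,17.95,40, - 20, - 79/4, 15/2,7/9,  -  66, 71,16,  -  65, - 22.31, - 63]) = [- 66, - 65, - 63, - 44.19, - 22.31, - 20 , - 79/4, 7/9, 15/2 , 12, 16,17.95, 40,71]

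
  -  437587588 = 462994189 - 900581777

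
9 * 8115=73035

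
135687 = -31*(-4377 ) 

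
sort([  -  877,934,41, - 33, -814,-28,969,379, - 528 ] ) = [ - 877,-814, - 528, - 33, - 28, 41,379 , 934,969 ]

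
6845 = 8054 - 1209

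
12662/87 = 145 + 47/87  =  145.54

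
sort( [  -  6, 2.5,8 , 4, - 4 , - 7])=[ - 7 , - 6,- 4,  2.5, 4,8 ] 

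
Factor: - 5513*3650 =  -20122450 = -2^1*5^2 * 37^1* 73^1*149^1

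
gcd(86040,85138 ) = 2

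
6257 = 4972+1285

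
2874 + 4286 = 7160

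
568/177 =568/177 = 3.21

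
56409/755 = 74 + 539/755  =  74.71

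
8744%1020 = 584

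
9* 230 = 2070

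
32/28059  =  32/28059 = 0.00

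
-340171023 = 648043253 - 988214276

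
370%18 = 10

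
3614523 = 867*4169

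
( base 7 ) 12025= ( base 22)694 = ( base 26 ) 4fc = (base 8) 6042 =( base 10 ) 3106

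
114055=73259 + 40796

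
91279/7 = 91279/7 = 13039.86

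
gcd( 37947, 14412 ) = 3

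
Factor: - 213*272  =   - 2^4*3^1 *17^1*71^1 = -57936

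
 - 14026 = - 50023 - - 35997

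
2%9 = 2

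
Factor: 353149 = 353149^1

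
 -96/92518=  - 48/46259 = -0.00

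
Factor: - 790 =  - 2^1*5^1*79^1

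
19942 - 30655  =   - 10713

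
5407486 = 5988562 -581076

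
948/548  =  1 + 100/137 = 1.73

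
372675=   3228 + 369447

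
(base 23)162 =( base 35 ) J4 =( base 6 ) 3033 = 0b1010011101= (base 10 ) 669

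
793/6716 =793/6716 = 0.12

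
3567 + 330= 3897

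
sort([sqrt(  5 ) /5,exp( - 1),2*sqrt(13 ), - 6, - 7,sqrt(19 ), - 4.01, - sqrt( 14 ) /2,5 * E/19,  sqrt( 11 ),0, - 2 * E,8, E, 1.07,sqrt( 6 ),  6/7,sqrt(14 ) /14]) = [-7,  -  6 , -2 * E,-4.01,-sqrt( 14) /2, 0, sqrt(14) /14, exp( - 1),  sqrt( 5 )/5, 5*E/19 , 6/7,1.07,sqrt( 6),E,sqrt( 11 ),sqrt( 19 ),2*sqrt( 13 ),8 ]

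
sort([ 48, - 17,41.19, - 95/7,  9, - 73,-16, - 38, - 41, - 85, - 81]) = [-85,-81,-73, - 41, -38 , - 17,-16, - 95/7, 9 , 41.19,48 ]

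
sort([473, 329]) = [329 , 473]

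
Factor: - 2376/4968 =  - 11^1*23^( - 1 ) = - 11/23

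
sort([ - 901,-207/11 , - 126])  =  [ - 901,  -  126, - 207/11 ] 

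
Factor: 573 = 3^1*191^1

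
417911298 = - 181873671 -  - 599784969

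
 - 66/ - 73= 66/73 =0.90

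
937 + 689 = 1626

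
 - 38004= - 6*6334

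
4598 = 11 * 418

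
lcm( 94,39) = 3666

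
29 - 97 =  - 68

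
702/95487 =234/31829= 0.01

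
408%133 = 9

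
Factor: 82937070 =2^1 * 3^2*5^1*921523^1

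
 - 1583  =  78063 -79646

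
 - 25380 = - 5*5076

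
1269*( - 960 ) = -1218240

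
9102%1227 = 513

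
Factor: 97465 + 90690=5^1* 11^2 *311^1  =  188155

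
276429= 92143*3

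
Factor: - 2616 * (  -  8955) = 23426280 =2^3*3^3*5^1*109^1*199^1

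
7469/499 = 7469/499 = 14.97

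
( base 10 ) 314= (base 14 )186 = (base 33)9h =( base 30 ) ae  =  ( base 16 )13A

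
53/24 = 2 + 5/24 = 2.21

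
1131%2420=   1131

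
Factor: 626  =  2^1*313^1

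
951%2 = 1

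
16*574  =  9184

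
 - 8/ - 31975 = 8/31975 = 0.00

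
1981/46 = 1981/46 = 43.07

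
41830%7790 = 2880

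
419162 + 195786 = 614948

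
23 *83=1909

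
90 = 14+76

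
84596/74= 1143 + 7/37 = 1143.19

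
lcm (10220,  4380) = 30660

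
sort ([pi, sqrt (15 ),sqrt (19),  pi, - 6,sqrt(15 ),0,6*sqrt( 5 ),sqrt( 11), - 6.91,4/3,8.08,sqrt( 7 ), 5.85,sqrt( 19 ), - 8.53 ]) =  [ - 8.53, - 6.91,-6,0,4/3,sqrt( 7) , pi,pi, sqrt( 11),sqrt( 15), sqrt( 15 ),sqrt(19), sqrt( 19),5.85, 8.08 , 6 * sqrt( 5)]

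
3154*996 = 3141384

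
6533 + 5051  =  11584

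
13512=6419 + 7093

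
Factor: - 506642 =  - 2^1*253321^1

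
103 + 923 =1026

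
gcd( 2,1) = 1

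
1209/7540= 93/580  =  0.16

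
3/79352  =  3/79352 = 0.00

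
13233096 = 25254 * 524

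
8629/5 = 1725 + 4/5 = 1725.80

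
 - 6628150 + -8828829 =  - 15456979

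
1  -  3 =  - 2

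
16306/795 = 16306/795=20.51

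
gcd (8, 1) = 1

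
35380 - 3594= 31786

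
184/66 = 2  +  26/33= 2.79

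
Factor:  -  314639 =-13^1*24203^1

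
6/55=6/55 = 0.11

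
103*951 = 97953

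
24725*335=8282875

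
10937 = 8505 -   -  2432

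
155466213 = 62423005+93043208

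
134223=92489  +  41734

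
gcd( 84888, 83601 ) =9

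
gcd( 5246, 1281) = 61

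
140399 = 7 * 20057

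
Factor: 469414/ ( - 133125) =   -  2^1*3^(  -  1 )*5^( - 4)*11^1* 19^1*71^( - 1 )*1123^1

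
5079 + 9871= 14950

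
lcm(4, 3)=12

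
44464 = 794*56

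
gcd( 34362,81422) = 2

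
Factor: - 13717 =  - 11^1 * 29^1* 43^1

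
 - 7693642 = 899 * ( - 8558)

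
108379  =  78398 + 29981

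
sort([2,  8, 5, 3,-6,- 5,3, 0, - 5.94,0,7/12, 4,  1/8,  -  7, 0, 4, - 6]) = [ - 7, - 6,-6,-5.94, - 5, 0,  0, 0, 1/8, 7/12,2, 3, 3, 4, 4 , 5 , 8]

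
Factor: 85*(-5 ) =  - 425 = -5^2*17^1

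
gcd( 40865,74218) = 1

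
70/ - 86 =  - 1 + 8/43 = - 0.81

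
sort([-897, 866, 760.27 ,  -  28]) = [ - 897,-28,760.27, 866 ]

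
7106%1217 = 1021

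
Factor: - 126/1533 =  - 6/73  =  - 2^1 * 3^1*73^( - 1)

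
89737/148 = 89737/148 = 606.33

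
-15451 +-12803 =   -  28254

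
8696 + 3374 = 12070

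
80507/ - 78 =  -80507/78 = - 1032.14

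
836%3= 2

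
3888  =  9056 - 5168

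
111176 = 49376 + 61800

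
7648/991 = 7+711/991 = 7.72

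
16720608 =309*54112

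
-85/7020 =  - 1 +1387/1404 = - 0.01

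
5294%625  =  294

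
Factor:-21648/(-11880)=82/45 = 2^1*3^( - 2) * 5^(-1)*41^1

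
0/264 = 0  =  0.00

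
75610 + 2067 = 77677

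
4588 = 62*74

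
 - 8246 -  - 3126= -5120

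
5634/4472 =1 + 581/2236=1.26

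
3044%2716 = 328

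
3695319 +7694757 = 11390076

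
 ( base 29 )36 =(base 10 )93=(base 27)3C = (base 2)1011101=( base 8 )135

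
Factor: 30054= 2^1*3^1*5009^1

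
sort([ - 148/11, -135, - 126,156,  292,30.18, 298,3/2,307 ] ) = [ - 135 , - 126,-148/11,3/2,30.18, 156,292,  298,307]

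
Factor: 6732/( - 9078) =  - 66/89=- 2^1 * 3^1*11^1*89^( - 1 )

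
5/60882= 5/60882 = 0.00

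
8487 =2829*3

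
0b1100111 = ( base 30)3D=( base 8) 147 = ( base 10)103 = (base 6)251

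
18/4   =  4+1/2 = 4.50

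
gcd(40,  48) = 8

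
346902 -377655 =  -30753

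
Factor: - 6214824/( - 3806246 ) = 3107412/1903123 = 2^2*3^2*7^1 *11^1*19^1*59^1*1903123^( - 1 )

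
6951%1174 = 1081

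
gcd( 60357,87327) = 93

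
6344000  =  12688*500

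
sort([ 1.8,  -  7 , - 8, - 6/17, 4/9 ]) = [ - 8, - 7,  -  6/17, 4/9, 1.8]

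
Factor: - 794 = - 2^1 * 397^1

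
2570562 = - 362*( - 7101)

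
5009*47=235423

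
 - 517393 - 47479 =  - 564872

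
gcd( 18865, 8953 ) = 7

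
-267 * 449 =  - 119883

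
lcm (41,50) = 2050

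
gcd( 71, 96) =1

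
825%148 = 85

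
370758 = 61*6078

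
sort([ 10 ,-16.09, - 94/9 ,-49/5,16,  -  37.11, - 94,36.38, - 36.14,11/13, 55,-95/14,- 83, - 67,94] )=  [ - 94, - 83,-67, - 37.11 , - 36.14,-16.09, - 94/9,-49/5, - 95/14,11/13,10, 16 , 36.38, 55,94 ]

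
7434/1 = 7434 = 7434.00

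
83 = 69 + 14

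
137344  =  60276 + 77068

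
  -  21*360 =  - 7560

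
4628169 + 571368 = 5199537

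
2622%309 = 150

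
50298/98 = 513 + 12/49=513.24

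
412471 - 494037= - 81566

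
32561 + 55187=87748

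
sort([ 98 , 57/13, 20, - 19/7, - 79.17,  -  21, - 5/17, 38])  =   [  -  79.17, - 21, - 19/7,-5/17, 57/13, 20,38,98]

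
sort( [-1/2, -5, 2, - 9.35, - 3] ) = [-9.35 , - 5, - 3,-1/2 , 2] 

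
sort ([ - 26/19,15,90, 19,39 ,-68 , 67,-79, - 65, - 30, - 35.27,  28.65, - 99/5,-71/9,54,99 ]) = [ - 79,-68, - 65 , - 35.27, - 30,- 99/5, -71/9,-26/19,15,19 , 28.65,39,54,67,90 , 99]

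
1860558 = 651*2858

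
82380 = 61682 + 20698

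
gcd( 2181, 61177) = 1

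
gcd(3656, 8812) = 4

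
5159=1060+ 4099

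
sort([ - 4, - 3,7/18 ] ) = [-4, - 3, 7/18 ]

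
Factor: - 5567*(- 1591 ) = 8857097= 19^1*37^1*43^1*293^1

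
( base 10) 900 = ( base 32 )s4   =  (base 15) 400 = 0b1110000100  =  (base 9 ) 1210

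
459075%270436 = 188639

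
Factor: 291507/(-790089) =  - 223^( - 1 )* 1181^( - 1 ) *97169^1=-97169/263363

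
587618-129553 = 458065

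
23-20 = 3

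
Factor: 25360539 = 3^1 *8453513^1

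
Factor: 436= 2^2*109^1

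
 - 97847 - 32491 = - 130338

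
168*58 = 9744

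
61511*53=3260083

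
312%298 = 14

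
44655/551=44655/551 = 81.04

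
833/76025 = 833/76025 = 0.01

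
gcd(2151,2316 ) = 3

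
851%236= 143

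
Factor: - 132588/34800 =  - 2^(-2) * 3^1*5^( - 2 )*127^1 = -381/100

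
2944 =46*64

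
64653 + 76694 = 141347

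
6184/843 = 6184/843 = 7.34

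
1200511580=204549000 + 995962580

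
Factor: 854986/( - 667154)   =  -11^2*83^( - 1) * 3533^1*4019^(-1)=-427493/333577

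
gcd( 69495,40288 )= 1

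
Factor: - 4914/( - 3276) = 3/2 = 2^(-1 ) * 3^1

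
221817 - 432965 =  - 211148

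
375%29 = 27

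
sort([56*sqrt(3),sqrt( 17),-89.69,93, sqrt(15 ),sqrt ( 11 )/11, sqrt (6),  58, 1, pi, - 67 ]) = [-89.69 ,  -  67,sqrt(11 ) /11,1,  sqrt( 6),pi,sqrt( 15 ), sqrt(17 ),58,93,56*sqrt (3 )]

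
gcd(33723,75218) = 1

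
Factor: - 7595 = - 5^1 *7^2*31^1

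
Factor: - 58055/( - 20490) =2^( - 1) *3^( - 1) * 17^1 = 17/6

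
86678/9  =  86678/9 = 9630.89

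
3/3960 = 1/1320 = 0.00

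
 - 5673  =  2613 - 8286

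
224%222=2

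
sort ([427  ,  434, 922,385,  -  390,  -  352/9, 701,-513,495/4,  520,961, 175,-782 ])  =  [ - 782, - 513,  -  390 , -352/9,495/4, 175, 385, 427, 434, 520, 701,922,961]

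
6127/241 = 25 + 102/241  =  25.42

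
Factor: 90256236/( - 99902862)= - 15042706/16650477 = -  2^1*3^( -2)*7^2*29^1*67^1*79^1*1850053^( - 1) 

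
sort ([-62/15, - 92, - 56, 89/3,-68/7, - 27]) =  [-92, - 56,-27,-68/7,-62/15 , 89/3]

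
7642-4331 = 3311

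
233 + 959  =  1192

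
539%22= 11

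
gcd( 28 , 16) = 4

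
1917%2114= 1917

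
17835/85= 3567/17 = 209.82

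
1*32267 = 32267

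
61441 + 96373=157814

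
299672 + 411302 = 710974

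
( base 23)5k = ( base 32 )47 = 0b10000111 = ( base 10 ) 135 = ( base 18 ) 79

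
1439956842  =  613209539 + 826747303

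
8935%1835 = 1595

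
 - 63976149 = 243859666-307835815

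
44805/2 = 22402  +  1/2=22402.50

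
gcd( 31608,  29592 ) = 72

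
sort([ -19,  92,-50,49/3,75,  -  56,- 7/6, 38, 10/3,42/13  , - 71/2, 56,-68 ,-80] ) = [ - 80, - 68, -56,-50, - 71/2, - 19,-7/6,42/13, 10/3, 49/3, 38, 56, 75, 92]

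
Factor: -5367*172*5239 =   -  4836246636= - 2^2*3^1 * 13^2*31^1*43^1*1789^1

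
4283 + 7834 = 12117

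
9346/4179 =2 + 988/4179 = 2.24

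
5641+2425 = 8066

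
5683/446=12 +331/446 = 12.74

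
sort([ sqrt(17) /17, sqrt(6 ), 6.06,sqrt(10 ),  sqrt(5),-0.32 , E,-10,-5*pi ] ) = [-5*pi,- 10, -0.32  ,  sqrt( 17 ) /17,sqrt (5 ), sqrt ( 6),E, sqrt( 10),6.06]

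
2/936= 1/468 = 0.00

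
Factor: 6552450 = 2^1 * 3^2*5^2 * 14561^1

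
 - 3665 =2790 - 6455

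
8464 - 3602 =4862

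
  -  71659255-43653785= -115313040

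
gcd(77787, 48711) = 3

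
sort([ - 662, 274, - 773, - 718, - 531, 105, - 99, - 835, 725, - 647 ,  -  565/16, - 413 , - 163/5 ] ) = [ - 835,-773,-718, - 662, - 647  ,  -  531, - 413, - 99, - 565/16, - 163/5,105,274, 725] 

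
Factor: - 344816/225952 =  -  2^( - 1)*307^(  -  1)*937^1=- 937/614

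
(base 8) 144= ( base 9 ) 121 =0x64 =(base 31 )37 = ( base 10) 100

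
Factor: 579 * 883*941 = 481092837 = 3^1*193^1*883^1 *941^1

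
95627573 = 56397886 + 39229687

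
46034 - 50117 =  - 4083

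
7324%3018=1288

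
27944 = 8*3493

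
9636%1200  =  36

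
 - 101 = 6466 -6567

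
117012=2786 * 42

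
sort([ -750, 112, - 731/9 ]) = [ - 750, - 731/9,112]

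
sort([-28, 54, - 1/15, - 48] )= [-48, - 28,- 1/15,  54 ]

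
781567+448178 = 1229745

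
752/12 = 62 + 2/3 = 62.67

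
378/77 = 4 + 10/11 = 4.91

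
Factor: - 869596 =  - 2^2*7^1*13^1*2389^1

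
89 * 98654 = 8780206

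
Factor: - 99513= - 3^2*11057^1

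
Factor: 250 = 2^1*5^3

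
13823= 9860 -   -  3963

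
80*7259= 580720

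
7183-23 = 7160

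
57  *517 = 29469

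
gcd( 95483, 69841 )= 1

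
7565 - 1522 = 6043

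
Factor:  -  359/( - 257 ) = 257^( - 1 )*359^1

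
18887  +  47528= 66415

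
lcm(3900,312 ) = 7800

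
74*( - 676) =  - 50024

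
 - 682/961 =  - 22/31= - 0.71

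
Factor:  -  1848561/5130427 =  - 3^1*11^1*13^1*31^1*97^(-1 ) * 139^1*227^( - 1) * 233^(-1 ) 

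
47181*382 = 18023142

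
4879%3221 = 1658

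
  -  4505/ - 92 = 48 + 89/92 = 48.97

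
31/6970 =31/6970  =  0.00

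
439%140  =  19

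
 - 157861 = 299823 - 457684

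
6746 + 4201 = 10947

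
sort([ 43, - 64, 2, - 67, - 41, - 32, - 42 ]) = [-67, - 64, - 42, - 41, - 32, 2, 43]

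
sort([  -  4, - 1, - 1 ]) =[ - 4, - 1,- 1 ]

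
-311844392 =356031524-667875916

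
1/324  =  1/324= 0.00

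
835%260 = 55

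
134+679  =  813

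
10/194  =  5/97 = 0.05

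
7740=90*86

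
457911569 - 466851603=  - 8940034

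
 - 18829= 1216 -20045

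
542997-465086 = 77911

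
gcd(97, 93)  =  1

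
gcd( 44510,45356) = 2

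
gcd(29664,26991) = 9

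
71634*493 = 35315562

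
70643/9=70643/9 = 7849.22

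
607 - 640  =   - 33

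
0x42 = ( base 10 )66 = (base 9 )73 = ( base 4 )1002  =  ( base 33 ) 20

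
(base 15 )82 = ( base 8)172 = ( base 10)122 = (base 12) a2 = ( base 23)57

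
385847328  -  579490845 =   -  193643517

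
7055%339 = 275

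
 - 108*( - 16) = 1728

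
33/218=33/218= 0.15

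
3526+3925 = 7451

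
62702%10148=1814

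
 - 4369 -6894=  - 11263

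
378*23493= 8880354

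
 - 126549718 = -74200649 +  - 52349069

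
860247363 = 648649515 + 211597848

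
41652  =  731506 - 689854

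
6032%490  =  152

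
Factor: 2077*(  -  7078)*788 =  - 2^3 * 31^1*67^1*197^1*3539^1=-11584392728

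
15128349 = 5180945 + 9947404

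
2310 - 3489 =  - 1179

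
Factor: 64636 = 2^2*11^1*13^1*113^1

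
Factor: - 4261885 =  - 5^1*599^1*1423^1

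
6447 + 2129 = 8576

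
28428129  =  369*77041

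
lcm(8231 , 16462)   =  16462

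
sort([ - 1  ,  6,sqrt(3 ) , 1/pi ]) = [ - 1,  1/pi, sqrt(3),  6]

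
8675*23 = 199525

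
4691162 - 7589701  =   - 2898539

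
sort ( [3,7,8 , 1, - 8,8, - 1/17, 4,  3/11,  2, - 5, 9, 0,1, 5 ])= [ - 8, - 5 , - 1/17 , 0,3/11,  1, 1 , 2, 3, 4,5,7,8, 8,9 ] 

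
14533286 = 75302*193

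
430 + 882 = 1312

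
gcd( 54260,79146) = 2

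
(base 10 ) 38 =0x26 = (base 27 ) 1B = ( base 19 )20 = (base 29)19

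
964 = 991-27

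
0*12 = 0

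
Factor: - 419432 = -2^3*13^1* 37^1*109^1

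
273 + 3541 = 3814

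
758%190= 188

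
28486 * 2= 56972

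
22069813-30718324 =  - 8648511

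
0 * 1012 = 0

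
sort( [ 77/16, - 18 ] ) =[-18, 77/16 ] 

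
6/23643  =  2/7881=0.00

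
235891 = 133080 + 102811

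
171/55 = 3+6/55 = 3.11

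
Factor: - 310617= - 3^2*34513^1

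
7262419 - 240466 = 7021953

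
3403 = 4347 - 944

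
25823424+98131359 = 123954783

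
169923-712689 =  - 542766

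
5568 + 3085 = 8653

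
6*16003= 96018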